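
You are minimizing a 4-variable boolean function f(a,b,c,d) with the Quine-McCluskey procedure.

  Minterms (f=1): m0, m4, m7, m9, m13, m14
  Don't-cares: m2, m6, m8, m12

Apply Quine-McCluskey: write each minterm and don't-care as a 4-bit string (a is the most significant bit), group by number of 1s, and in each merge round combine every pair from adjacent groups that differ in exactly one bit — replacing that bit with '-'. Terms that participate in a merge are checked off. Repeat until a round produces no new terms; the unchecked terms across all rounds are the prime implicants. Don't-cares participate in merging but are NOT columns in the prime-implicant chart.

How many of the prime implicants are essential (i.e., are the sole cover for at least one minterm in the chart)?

Round 0: 0000✓ 0010✓ 0100✓ 0110✓ 0111✓ 1000✓ 1001✓ 1100✓ 1101✓ 1110✓
Round 1: -000✓ -100✓ -110✓ 0-00✓ 0-10✓ 00-0✓ 01-0✓ 011- 1-00✓ 1-01✓ 100-✓ 11-0✓ 110-✓
Round 2: --00 -1-0 0--0 1-0-
PIs = {--00, -1-0, 0--0, 011-, 1-0-}
Coverage chart:
  m0: --00,0--0
  m4: --00,-1-0,0--0
  m7: 011- ←essential
  m9: 1-0- ←essential
  m13: 1-0- ←essential
  m14: -1-0 ←essential
Essential: -1-0, 011-, 1-0-

3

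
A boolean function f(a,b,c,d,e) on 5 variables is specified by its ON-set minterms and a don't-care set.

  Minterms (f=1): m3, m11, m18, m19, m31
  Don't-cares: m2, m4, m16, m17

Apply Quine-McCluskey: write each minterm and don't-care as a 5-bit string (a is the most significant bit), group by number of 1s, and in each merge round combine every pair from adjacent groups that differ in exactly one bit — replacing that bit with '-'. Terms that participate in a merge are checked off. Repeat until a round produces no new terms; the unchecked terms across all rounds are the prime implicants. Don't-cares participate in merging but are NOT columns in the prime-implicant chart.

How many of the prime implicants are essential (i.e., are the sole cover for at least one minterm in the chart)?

[col 0] 00010*, 00011*, 00100, 01011*, 10000*, 10001*, 10010*, 10011*, 11111
[col 1] -0010*, -0011*, 0-011, 0001-*, 100-0*, 100-1*, 1000-*, 1001-*
[col 2] -001-, 100--
Prime implicants: -001-, 0-011, 00100, 100--, 11111
PI chart (minterm → PIs covering it):
  3 | -001-,0-011
  11 | 0-011  (sole → essential)
  18 | -001-,100--
  19 | -001-,100--
  31 | 11111  (sole → essential)
Essential prime implicants: 0-011, 11111

2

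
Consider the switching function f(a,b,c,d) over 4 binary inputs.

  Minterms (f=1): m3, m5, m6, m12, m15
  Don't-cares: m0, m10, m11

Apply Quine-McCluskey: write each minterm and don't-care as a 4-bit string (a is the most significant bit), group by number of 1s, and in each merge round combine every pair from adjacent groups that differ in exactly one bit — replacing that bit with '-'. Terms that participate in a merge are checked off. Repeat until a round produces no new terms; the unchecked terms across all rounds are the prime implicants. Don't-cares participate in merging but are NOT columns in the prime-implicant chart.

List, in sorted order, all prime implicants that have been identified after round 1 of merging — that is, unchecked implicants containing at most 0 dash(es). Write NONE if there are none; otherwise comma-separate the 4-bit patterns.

0000, 0101, 0110, 1100

size-2^0 implicants → 0000  0011(✓)  0101  0110  1010(✓)  1011(✓)  1100  1111(✓)
size-2^1 implicants → -011  1-11  101-
Unchecked terms (primes): -011, 0000, 0101, 0110, 1-11, 101-, 1100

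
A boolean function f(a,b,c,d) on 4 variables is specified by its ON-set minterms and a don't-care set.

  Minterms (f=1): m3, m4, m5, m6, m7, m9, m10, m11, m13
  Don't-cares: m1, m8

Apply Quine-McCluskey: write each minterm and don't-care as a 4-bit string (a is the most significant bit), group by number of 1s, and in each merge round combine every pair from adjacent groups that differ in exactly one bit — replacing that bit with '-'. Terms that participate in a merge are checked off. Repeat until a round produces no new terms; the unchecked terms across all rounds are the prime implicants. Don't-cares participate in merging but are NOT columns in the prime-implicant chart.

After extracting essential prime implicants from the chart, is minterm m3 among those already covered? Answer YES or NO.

NO

size-2^0 implicants → 0001(✓)  0011(✓)  0100(✓)  0101(✓)  0110(✓)  0111(✓)  1000(✓)  1001(✓)  1010(✓)  1011(✓)  1101(✓)
size-2^1 implicants → -001(✓)  -011(✓)  -101(✓)  0-01(✓)  0-11(✓)  00-1(✓)  01-0(✓)  01-1(✓)  010-(✓)  011-(✓)  1-01(✓)  10-0(✓)  10-1(✓)  100-(✓)  101-(✓)
size-2^2 implicants → --01  -0-1  0--1  01--  10--
Unchecked terms (primes): --01, -0-1, 0--1, 01--, 10--
Minterm coverage:
  m3 ⊆ -0-1,0--1
  m4 ⊆ 01-- [E]
  m5 ⊆ --01,0--1,01--
  m6 ⊆ 01-- [E]
  m7 ⊆ 0--1,01--
  m9 ⊆ --01,-0-1,10--
  m10 ⊆ 10-- [E]
  m11 ⊆ -0-1,10--
  m13 ⊆ --01 [E]
E = {--01, 01--, 10--}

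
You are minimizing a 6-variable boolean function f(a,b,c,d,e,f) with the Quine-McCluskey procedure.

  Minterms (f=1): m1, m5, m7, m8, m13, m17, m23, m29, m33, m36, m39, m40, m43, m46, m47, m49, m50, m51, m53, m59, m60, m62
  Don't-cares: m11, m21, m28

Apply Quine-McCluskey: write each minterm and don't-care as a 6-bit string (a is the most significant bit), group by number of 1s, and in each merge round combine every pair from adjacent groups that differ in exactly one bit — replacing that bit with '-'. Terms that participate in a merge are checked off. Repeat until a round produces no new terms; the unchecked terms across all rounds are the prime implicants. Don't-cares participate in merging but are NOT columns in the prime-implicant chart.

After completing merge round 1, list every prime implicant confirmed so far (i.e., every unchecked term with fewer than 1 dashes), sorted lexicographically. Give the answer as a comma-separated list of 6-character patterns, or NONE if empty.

Round 0: 000001✓ 000101✓ 000111✓ 001000✓ 001011✓ 001101✓ 010001✓ 010101✓ 010111✓ 011100✓ 011101✓ 100001✓ 100100 100111✓ 101000✓ 101011✓ 101110✓ 101111✓ 110001✓ 110010✓ 110011✓ 110101✓ 111011✓ 111100✓ 111110✓
Round 1: -00001✓ -00111 -01000 -01011 -10001✓ -10101✓ -11100 0-0001✓ 0-0101✓ 0-0111✓ 0-1101✓ 00-101✓ 000-01✓ 0001-1✓ 01-101✓ 010-01✓ 0101-1✓ 01110- 1-0001✓ 1-1011 1-1110 10-111 101-11 10111- 11-011 110-01✓ 1100-1 11001- 1111-0
Round 2: --0001 -10-01 0--101 0-0-01 0-01-1
PIs = {--0001, -00111, -01000, -01011, -10-01, -11100, 0--101, 0-0-01, 0-01-1, 01110-, 1-1011, 1-1110, 10-111, 100100, 101-11, 10111-, 11-011, 1100-1, 11001-, 1111-0}

100100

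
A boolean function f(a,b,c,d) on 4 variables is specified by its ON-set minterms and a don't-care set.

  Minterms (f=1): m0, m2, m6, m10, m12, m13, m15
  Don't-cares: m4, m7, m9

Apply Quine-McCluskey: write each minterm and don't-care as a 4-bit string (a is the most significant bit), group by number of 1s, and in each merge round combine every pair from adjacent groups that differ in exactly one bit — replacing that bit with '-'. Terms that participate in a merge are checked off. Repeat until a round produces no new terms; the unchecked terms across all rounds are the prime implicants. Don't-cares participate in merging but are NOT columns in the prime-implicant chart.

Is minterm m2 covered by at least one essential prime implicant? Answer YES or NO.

Round 0: 0000✓ 0010✓ 0100✓ 0110✓ 0111✓ 1001✓ 1010✓ 1100✓ 1101✓ 1111✓
Round 1: -010 -100 -111 0-00✓ 0-10✓ 00-0✓ 01-0✓ 011- 1-01 11-1 110-
Round 2: 0--0
PIs = {-010, -100, -111, 0--0, 011-, 1-01, 11-1, 110-}
Coverage chart:
  m0: 0--0 ←essential
  m2: -010,0--0
  m6: 0--0,011-
  m10: -010 ←essential
  m12: -100,110-
  m13: 1-01,11-1,110-
  m15: -111,11-1
Essential: -010, 0--0

YES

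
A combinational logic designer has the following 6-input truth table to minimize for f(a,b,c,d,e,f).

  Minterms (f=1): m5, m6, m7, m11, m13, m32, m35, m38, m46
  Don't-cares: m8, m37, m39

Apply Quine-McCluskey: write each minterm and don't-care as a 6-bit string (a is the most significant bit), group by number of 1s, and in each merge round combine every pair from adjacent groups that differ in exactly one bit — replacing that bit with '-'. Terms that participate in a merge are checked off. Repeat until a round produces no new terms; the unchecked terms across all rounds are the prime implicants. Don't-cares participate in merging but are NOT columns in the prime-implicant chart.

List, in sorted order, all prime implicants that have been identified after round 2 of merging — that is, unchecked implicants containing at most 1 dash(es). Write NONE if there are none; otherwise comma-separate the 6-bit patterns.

00-101, 001000, 001011, 10-110, 100-11, 100000

Round 0: 000101✓ 000110✓ 000111✓ 001000 001011 001101✓ 100000 100011✓ 100101✓ 100110✓ 100111✓ 101110✓
Round 1: -00101✓ -00110✓ -00111✓ 00-101 0001-1✓ 00011-✓ 10-110 100-11 1001-1✓ 10011-✓
Round 2: -001-1 -0011-
PIs = {-001-1, -0011-, 00-101, 001000, 001011, 10-110, 100-11, 100000}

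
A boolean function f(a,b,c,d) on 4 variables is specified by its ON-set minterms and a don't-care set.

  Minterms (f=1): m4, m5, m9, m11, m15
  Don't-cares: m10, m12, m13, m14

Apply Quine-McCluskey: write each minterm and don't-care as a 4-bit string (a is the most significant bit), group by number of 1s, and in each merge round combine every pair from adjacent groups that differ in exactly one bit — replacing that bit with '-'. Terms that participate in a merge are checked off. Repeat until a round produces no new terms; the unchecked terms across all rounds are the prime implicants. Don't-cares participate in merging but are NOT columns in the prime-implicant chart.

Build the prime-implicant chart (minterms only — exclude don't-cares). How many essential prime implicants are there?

[col 0] 0100*, 0101*, 1001*, 1010*, 1011*, 1100*, 1101*, 1110*, 1111*
[col 1] -100*, -101*, 010-*, 1-01*, 1-10*, 1-11*, 10-1*, 101-*, 11-0*, 11-1*, 110-*, 111-*
[col 2] -10-, 1--1, 1-1-, 11--
Prime implicants: -10-, 1--1, 1-1-, 11--
PI chart (minterm → PIs covering it):
  4 | -10-  (sole → essential)
  5 | -10-  (sole → essential)
  9 | 1--1  (sole → essential)
  11 | 1--1,1-1-
  15 | 1--1,1-1-,11--
Essential prime implicants: -10-, 1--1

2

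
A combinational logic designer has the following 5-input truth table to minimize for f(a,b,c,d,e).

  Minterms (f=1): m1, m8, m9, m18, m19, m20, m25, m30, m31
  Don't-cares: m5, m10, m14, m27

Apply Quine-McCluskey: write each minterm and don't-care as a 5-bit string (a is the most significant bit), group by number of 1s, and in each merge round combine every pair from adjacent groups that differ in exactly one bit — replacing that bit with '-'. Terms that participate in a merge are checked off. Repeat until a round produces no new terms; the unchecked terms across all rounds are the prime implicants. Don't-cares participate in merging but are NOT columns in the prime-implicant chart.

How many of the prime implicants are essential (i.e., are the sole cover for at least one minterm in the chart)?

2

[col 0] 00001*, 00101*, 01000*, 01001*, 01010*, 01110*, 10010*, 10011*, 10100, 11001*, 11011*, 11110*, 11111*
[col 1] -1001, -1110, 0-001, 00-01, 01-10, 010-0, 0100-, 1-011, 1001-, 11-11, 110-1, 1111-
Prime implicants: -1001, -1110, 0-001, 00-01, 01-10, 010-0, 0100-, 1-011, 1001-, 10100, 11-11, 110-1, 1111-
PI chart (minterm → PIs covering it):
  1 | 0-001,00-01
  8 | 010-0,0100-
  9 | -1001,0-001,0100-
  18 | 1001-  (sole → essential)
  19 | 1-011,1001-
  20 | 10100  (sole → essential)
  25 | -1001,110-1
  30 | -1110,1111-
  31 | 11-11,1111-
Essential prime implicants: 1001-, 10100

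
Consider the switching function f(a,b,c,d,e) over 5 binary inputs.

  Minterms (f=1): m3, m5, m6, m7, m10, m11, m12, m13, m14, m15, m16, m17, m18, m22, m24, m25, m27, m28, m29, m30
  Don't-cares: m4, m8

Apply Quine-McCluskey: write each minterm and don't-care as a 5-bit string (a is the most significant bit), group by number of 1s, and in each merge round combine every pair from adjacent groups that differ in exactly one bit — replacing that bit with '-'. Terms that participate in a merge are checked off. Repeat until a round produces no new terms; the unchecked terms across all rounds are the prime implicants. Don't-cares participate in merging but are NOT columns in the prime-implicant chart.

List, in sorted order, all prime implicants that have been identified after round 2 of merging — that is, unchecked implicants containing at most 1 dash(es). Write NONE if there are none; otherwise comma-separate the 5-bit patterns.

-1011, 10-10, 100-0, 110-1

size-2^0 implicants → 00011(✓)  00100(✓)  00101(✓)  00110(✓)  00111(✓)  01000(✓)  01010(✓)  01011(✓)  01100(✓)  01101(✓)  01110(✓)  01111(✓)  10000(✓)  10001(✓)  10010(✓)  10110(✓)  11000(✓)  11001(✓)  11011(✓)  11100(✓)  11101(✓)  11110(✓)
size-2^1 implicants → -0110(✓)  -1000(✓)  -1011  -1100(✓)  -1101(✓)  -1110(✓)  0-011(✓)  0-100(✓)  0-101(✓)  0-110(✓)  0-111(✓)  00-11(✓)  001-0(✓)  001-1(✓)  0010-(✓)  0011-(✓)  01-00(✓)  01-10(✓)  01-11(✓)  010-0(✓)  0101-(✓)  011-0(✓)  011-1(✓)  0110-(✓)  0111-(✓)  1-000(✓)  1-001(✓)  1-110(✓)  10-10  100-0  1000-(✓)  11-00(✓)  11-01(✓)  110-1  1100-(✓)  111-0(✓)  1110-(✓)
size-2^2 implicants → --110  -1-00  -11-0  -110-  0--11  0-1-0(✓)  0-1-1(✓)  0-10-(✓)  0-11-(✓)  001--(✓)  01--0  01-1-  011--(✓)  1-00-  11-0-
size-2^3 implicants → 0-1--
Unchecked terms (primes): --110, -1-00, -1011, -11-0, -110-, 0--11, 0-1--, 01--0, 01-1-, 1-00-, 10-10, 100-0, 11-0-, 110-1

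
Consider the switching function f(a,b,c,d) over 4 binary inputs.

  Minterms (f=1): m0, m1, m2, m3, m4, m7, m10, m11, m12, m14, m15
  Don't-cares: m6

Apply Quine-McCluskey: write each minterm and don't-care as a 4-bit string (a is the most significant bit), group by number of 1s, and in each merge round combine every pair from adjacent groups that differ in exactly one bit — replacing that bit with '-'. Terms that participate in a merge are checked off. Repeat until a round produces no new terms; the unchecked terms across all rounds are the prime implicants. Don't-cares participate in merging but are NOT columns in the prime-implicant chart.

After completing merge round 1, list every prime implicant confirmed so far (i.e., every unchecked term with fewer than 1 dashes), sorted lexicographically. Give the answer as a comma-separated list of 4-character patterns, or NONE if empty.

size-2^0 implicants → 0000(✓)  0001(✓)  0010(✓)  0011(✓)  0100(✓)  0110(✓)  0111(✓)  1010(✓)  1011(✓)  1100(✓)  1110(✓)  1111(✓)
size-2^1 implicants → -010(✓)  -011(✓)  -100(✓)  -110(✓)  -111(✓)  0-00(✓)  0-10(✓)  0-11(✓)  00-0(✓)  00-1(✓)  000-(✓)  001-(✓)  01-0(✓)  011-(✓)  1-10(✓)  1-11(✓)  101-(✓)  11-0(✓)  111-(✓)
size-2^2 implicants → --10(✓)  --11(✓)  -01-(✓)  -1-0  -11-(✓)  0--0  0-1-(✓)  00--  1-1-(✓)
size-2^3 implicants → --1-
Unchecked terms (primes): --1-, -1-0, 0--0, 00--

NONE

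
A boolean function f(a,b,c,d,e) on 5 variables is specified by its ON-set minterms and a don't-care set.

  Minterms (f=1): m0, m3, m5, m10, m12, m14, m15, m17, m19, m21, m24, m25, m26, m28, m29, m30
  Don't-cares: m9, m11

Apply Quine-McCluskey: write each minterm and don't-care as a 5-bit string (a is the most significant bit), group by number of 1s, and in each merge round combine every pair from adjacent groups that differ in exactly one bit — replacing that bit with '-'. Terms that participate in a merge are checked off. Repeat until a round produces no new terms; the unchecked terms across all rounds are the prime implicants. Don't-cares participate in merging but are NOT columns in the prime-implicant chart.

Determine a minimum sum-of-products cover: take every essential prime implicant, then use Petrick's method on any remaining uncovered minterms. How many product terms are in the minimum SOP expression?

7

[col 0] 00000, 00011*, 00101*, 01001*, 01010*, 01011*, 01100*, 01110*, 01111*, 10001*, 10011*, 10101*, 11000*, 11001*, 11010*, 11100*, 11101*, 11110*
[col 1] -0011, -0101, -1001, -1010*, -1100*, -1110*, 0-011, 01-10*, 01-11*, 010-1, 0101-*, 011-0*, 0111-*, 1-001*, 1-101*, 10-01*, 100-1, 11-00*, 11-01*, 11-10*, 110-0*, 1100-*, 111-0*, 1110-*
[col 2] -1-10, -11-0, 01-1-, 1--01, 11--0, 11-0-
Prime implicants: -0011, -0101, -1-10, -1001, -11-0, 0-011, 00000, 01-1-, 010-1, 1--01, 100-1, 11--0, 11-0-
PI chart (minterm → PIs covering it):
  0 | 00000  (sole → essential)
  3 | -0011,0-011
  5 | -0101  (sole → essential)
  10 | -1-10,01-1-
  12 | -11-0  (sole → essential)
  14 | -1-10,-11-0,01-1-
  15 | 01-1-  (sole → essential)
  17 | 1--01,100-1
  19 | -0011,100-1
  21 | -0101,1--01
  24 | 11--0,11-0-
  25 | -1001,1--01,11-0-
  26 | -1-10,11--0
  28 | -11-0,11--0,11-0-
  29 | 1--01,11-0-
  30 | -1-10,-11-0,11--0
Essential prime implicants: -0101, -11-0, 00000, 01-1-
Petrick residual → -0011, 1--01, 11--0
Minimum SOP uses 7 PIs: b'c'de + b'cd'e + bce' + a'b'c'd'e' + a'bd + ad'e + abe'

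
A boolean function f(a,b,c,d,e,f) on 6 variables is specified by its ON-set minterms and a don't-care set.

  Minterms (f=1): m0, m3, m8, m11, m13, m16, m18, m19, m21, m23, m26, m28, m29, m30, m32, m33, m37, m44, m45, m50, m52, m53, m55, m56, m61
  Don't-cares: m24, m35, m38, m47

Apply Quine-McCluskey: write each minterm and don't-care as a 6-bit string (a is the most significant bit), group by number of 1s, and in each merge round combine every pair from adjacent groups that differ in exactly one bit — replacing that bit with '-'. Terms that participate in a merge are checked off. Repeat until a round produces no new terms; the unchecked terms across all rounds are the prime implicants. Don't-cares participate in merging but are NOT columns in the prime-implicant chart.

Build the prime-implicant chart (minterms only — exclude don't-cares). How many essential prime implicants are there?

9

Round 0: 000000✓ 000011✓ 001000✓ 001011✓ 001101✓ 010000✓ 010010✓ 010011✓ 010101✓ 010111✓ 011000✓ 011010✓ 011100✓ 011101✓ 011110✓ 100000✓ 100001✓ 100011✓ 100101✓ 100110 101100✓ 101101✓ 101111✓ 110010✓ 110100✓ 110101✓ 110111✓ 111000✓ 111101✓
Round 1: -00000 -00011 -01101✓ -10010 -10101✓ -10111✓ -11000 -11101✓ 0-0000✓ 0-0011 0-1000✓ 0-1101✓ 00-000✓ 00-011 01-000✓ 01-010✓ 01-101✓ 010-11 0100-0✓ 01001- 0101-1✓ 011-00✓ 011-10✓ 0110-0✓ 0111-0✓ 01110- 1-0101✓ 1-1101✓ 10-101✓ 100-01 1000-1 10000- 1011-1 10110- 11-101✓ 1101-1✓ 11010-
Round 2: --1101 -1-101 -101-1 0--000 01-0-0 011--0 1--101
PIs = {--1101, -00000, -00011, -1-101, -10010, -101-1, -11000, 0--000, 0-0011, 00-011, 01-0-0, 010-11, 01001-, 011--0, 01110-, 1--101, 100-01, 1000-1, 10000-, 100110, 1011-1, 10110-, 11010-}
Coverage chart:
  m0: -00000,0--000
  m3: -00011,0-0011,00-011
  m8: 0--000 ←essential
  m11: 00-011 ←essential
  m13: --1101 ←essential
  m16: 0--000,01-0-0
  m18: -10010,01-0-0,01001-
  m19: 0-0011,010-11,01001-
  m21: -1-101,-101-1
  m23: -101-1,010-11
  m26: 01-0-0,011--0
  m28: 011--0,01110-
  m29: --1101,-1-101,01110-
  m30: 011--0 ←essential
  m32: -00000,10000-
  m33: 100-01,1000-1,10000-
  m37: 1--101,100-01
  m44: 10110- ←essential
  m45: --1101,1--101,1011-1,10110-
  m50: -10010 ←essential
  m52: 11010- ←essential
  m53: -1-101,-101-1,1--101,11010-
  m55: -101-1 ←essential
  m56: -11000 ←essential
  m61: --1101,-1-101,1--101
Essential: --1101, -10010, -101-1, -11000, 0--000, 00-011, 011--0, 10110-, 11010-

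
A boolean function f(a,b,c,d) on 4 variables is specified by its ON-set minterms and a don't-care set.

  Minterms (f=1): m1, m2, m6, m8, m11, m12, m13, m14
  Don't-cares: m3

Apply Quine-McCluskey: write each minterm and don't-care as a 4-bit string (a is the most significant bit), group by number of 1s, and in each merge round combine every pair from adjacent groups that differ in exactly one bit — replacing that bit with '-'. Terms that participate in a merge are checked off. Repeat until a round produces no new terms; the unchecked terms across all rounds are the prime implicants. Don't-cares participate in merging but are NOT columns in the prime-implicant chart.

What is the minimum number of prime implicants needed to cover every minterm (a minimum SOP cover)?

[col 0] 0001*, 0010*, 0011*, 0110*, 1000*, 1011*, 1100*, 1101*, 1110*
[col 1] -011, -110, 0-10, 00-1, 001-, 1-00, 11-0, 110-
Prime implicants: -011, -110, 0-10, 00-1, 001-, 1-00, 11-0, 110-
PI chart (minterm → PIs covering it):
  1 | 00-1  (sole → essential)
  2 | 0-10,001-
  6 | -110,0-10
  8 | 1-00  (sole → essential)
  11 | -011  (sole → essential)
  12 | 1-00,11-0,110-
  13 | 110-  (sole → essential)
  14 | -110,11-0
Essential prime implicants: -011, 00-1, 1-00, 110-
Petrick residual → -110, 0-10
Minimum SOP uses 6 PIs: b'cd + bcd' + a'cd' + a'b'd + ac'd' + abc'

6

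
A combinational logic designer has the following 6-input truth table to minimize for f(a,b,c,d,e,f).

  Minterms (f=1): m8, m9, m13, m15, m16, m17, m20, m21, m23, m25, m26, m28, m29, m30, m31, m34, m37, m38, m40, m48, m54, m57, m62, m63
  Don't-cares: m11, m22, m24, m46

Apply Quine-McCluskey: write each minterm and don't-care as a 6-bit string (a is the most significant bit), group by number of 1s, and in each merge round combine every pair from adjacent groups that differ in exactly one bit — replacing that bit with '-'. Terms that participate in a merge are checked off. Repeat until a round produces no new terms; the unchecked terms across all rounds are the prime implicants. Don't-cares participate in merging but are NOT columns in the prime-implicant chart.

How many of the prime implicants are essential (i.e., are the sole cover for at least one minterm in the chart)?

9

size-2^0 implicants → 001000(✓)  001001(✓)  001011(✓)  001101(✓)  001111(✓)  010000(✓)  010001(✓)  010100(✓)  010101(✓)  010110(✓)  010111(✓)  011000(✓)  011001(✓)  011010(✓)  011100(✓)  011101(✓)  011110(✓)  011111(✓)  100010(✓)  100101  100110(✓)  101000(✓)  101110(✓)  110000(✓)  110110(✓)  111001(✓)  111110(✓)  111111(✓)
size-2^1 implicants → -01000  -10000  -10110(✓)  -11001  -11110(✓)  -11111(✓)  0-1000(✓)  0-1001(✓)  0-1101(✓)  0-1111(✓)  001-01(✓)  001-11(✓)  0010-1(✓)  00100-(✓)  0011-1(✓)  01-000(✓)  01-001(✓)  01-100(✓)  01-101(✓)  01-110(✓)  01-111(✓)  010-00(✓)  010-01(✓)  01000-(✓)  0101-0(✓)  0101-1(✓)  01010-(✓)  01011-(✓)  011-00(✓)  011-01(✓)  011-10(✓)  0110-0(✓)  01100-(✓)  0111-0(✓)  0111-1(✓)  01110-(✓)  01111-(✓)  1-0110(✓)  1-1110(✓)  10-110(✓)  100-10  11-110(✓)  11111-(✓)
size-2^2 implicants → -1-110  -1111-  0-1-01  0-100-  0-11-1  001--1  01--00(✓)  01--01(✓)  01-00-(✓)  01-1-0(✓)  01-1-1(✓)  01-10-(✓)  01-11-(✓)  010-0-(✓)  0101--(✓)  011--0  011-0-(✓)  0111--(✓)  1--110
size-2^3 implicants → 01--0-  01-1--
Unchecked terms (primes): -01000, -1-110, -10000, -11001, -1111-, 0-1-01, 0-100-, 0-11-1, 001--1, 01--0-, 01-1--, 011--0, 1--110, 100-10, 100101
Minterm coverage:
  m8 ⊆ -01000,0-100-
  m9 ⊆ 0-1-01,0-100-,001--1
  m13 ⊆ 0-1-01,0-11-1,001--1
  m15 ⊆ 0-11-1,001--1
  m16 ⊆ -10000,01--0-
  m17 ⊆ 01--0- [E]
  m20 ⊆ 01--0-,01-1--
  m21 ⊆ 01--0-,01-1--
  m23 ⊆ 01-1-- [E]
  m25 ⊆ -11001,0-1-01,0-100-,01--0-
  m26 ⊆ 011--0 [E]
  m28 ⊆ 01--0-,01-1--,011--0
  m29 ⊆ 0-1-01,0-11-1,01--0-,01-1--
  m30 ⊆ -1-110,-1111-,01-1--,011--0
  m31 ⊆ -1111-,0-11-1,01-1--
  m34 ⊆ 100-10 [E]
  m37 ⊆ 100101 [E]
  m38 ⊆ 1--110,100-10
  m40 ⊆ -01000 [E]
  m48 ⊆ -10000 [E]
  m54 ⊆ -1-110,1--110
  m57 ⊆ -11001 [E]
  m62 ⊆ -1-110,-1111-,1--110
  m63 ⊆ -1111- [E]
E = {-01000, -10000, -11001, -1111-, 01--0-, 01-1--, 011--0, 100-10, 100101}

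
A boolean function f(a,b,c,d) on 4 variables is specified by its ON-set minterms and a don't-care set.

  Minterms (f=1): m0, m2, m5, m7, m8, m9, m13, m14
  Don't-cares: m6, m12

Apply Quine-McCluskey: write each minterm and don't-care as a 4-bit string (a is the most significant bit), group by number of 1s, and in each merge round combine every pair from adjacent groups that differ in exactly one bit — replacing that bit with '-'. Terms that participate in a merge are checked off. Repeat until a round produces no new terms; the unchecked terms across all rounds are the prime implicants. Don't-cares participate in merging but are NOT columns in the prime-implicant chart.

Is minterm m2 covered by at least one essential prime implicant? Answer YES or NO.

NO

Round 0: 0000✓ 0010✓ 0101✓ 0110✓ 0111✓ 1000✓ 1001✓ 1100✓ 1101✓ 1110✓
Round 1: -000 -101 -110 0-10 00-0 01-1 011- 1-00✓ 1-01✓ 100-✓ 11-0 110-✓
Round 2: 1-0-
PIs = {-000, -101, -110, 0-10, 00-0, 01-1, 011-, 1-0-, 11-0}
Coverage chart:
  m0: -000,00-0
  m2: 0-10,00-0
  m5: -101,01-1
  m7: 01-1,011-
  m8: -000,1-0-
  m9: 1-0- ←essential
  m13: -101,1-0-
  m14: -110,11-0
Essential: 1-0-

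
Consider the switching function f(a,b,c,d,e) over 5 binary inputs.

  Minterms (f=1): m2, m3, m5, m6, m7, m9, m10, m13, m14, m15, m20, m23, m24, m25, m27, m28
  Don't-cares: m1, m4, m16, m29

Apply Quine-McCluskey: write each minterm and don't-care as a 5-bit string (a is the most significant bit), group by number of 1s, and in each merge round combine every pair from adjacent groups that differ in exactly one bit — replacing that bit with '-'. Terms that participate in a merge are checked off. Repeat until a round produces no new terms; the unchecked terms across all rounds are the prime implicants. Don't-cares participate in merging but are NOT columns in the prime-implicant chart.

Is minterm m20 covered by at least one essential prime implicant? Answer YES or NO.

size-2^0 implicants → 00001(✓)  00010(✓)  00011(✓)  00100(✓)  00101(✓)  00110(✓)  00111(✓)  01001(✓)  01010(✓)  01101(✓)  01110(✓)  01111(✓)  10000(✓)  10100(✓)  10111(✓)  11000(✓)  11001(✓)  11011(✓)  11100(✓)  11101(✓)
size-2^1 implicants → -0100  -0111  -1001(✓)  -1101(✓)  0-001(✓)  0-010(✓)  0-101(✓)  0-110(✓)  0-111(✓)  00-01(✓)  00-10(✓)  00-11(✓)  000-1(✓)  0001-(✓)  001-0(✓)  001-1(✓)  0010-(✓)  0011-(✓)  01-01(✓)  01-10(✓)  011-1(✓)  0111-(✓)  1-000(✓)  1-100(✓)  10-00(✓)  11-00(✓)  11-01(✓)  110-1  1100-(✓)  1110-(✓)
size-2^2 implicants → -1-01  0--01  0--10  0-1-1  0-11-  00--1  00-1-  001--  1--00  11-0-
Unchecked terms (primes): -0100, -0111, -1-01, 0--01, 0--10, 0-1-1, 0-11-, 00--1, 00-1-, 001--, 1--00, 11-0-, 110-1
Minterm coverage:
  m2 ⊆ 0--10,00-1-
  m3 ⊆ 00--1,00-1-
  m5 ⊆ 0--01,0-1-1,00--1,001--
  m6 ⊆ 0--10,0-11-,00-1-,001--
  m7 ⊆ -0111,0-1-1,0-11-,00--1,00-1-,001--
  m9 ⊆ -1-01,0--01
  m10 ⊆ 0--10 [E]
  m13 ⊆ -1-01,0--01,0-1-1
  m14 ⊆ 0--10,0-11-
  m15 ⊆ 0-1-1,0-11-
  m20 ⊆ -0100,1--00
  m23 ⊆ -0111 [E]
  m24 ⊆ 1--00,11-0-
  m25 ⊆ -1-01,11-0-,110-1
  m27 ⊆ 110-1 [E]
  m28 ⊆ 1--00,11-0-
E = {-0111, 0--10, 110-1}

NO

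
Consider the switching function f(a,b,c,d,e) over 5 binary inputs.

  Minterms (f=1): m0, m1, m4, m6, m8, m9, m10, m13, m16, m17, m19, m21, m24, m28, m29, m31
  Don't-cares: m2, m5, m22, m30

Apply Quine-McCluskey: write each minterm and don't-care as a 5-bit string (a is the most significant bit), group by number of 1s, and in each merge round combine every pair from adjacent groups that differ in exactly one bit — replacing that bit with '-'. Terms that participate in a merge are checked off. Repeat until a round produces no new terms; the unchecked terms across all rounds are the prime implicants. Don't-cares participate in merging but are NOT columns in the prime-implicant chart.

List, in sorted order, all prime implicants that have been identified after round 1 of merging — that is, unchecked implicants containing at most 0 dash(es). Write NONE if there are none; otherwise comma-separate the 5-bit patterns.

NONE

[col 0] 00000*, 00001*, 00010*, 00100*, 00101*, 00110*, 01000*, 01001*, 01010*, 01101*, 10000*, 10001*, 10011*, 10101*, 10110*, 11000*, 11100*, 11101*, 11110*, 11111*
[col 1] -0000*, -0001*, -0101*, -0110, -1000*, -1101*, 0-000*, 0-001*, 0-010*, 0-101*, 00-00*, 00-01*, 00-10*, 000-0*, 0000-*, 001-0*, 0010-*, 01-01*, 010-0*, 0100-*, 1-000*, 1-101*, 1-110, 10-01*, 100-1, 1000-*, 11-00, 111-0*, 111-1*, 1110-*, 1111-*
[col 2] --000, --101, -0-01, -000-, 0--01, 0-0-0, 0-00-, 00--0, 00-0-, 111--
Prime implicants: --000, --101, -0-01, -000-, -0110, 0--01, 0-0-0, 0-00-, 00--0, 00-0-, 1-110, 100-1, 11-00, 111--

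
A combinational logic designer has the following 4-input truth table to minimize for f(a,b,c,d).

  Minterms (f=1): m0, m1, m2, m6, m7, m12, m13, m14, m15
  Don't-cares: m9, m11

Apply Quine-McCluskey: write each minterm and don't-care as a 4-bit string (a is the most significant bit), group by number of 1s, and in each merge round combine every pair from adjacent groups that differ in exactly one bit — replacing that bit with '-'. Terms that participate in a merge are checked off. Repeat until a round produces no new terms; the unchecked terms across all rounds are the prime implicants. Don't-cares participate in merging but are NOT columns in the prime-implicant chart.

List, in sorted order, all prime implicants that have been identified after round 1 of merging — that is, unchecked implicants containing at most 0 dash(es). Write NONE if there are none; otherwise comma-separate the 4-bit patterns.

NONE

size-2^0 implicants → 0000(✓)  0001(✓)  0010(✓)  0110(✓)  0111(✓)  1001(✓)  1011(✓)  1100(✓)  1101(✓)  1110(✓)  1111(✓)
size-2^1 implicants → -001  -110(✓)  -111(✓)  0-10  00-0  000-  011-(✓)  1-01(✓)  1-11(✓)  10-1(✓)  11-0(✓)  11-1(✓)  110-(✓)  111-(✓)
size-2^2 implicants → -11-  1--1  11--
Unchecked terms (primes): -001, -11-, 0-10, 00-0, 000-, 1--1, 11--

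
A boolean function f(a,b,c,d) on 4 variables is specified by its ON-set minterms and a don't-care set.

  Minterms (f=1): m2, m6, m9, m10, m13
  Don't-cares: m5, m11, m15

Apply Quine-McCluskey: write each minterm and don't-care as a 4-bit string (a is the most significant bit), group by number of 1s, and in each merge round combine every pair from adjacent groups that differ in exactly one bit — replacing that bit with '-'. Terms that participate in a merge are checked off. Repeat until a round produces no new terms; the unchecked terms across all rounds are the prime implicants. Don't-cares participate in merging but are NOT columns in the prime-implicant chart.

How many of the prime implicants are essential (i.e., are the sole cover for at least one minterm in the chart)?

2

Round 0: 0010✓ 0101✓ 0110✓ 1001✓ 1010✓ 1011✓ 1101✓ 1111✓
Round 1: -010 -101 0-10 1-01✓ 1-11✓ 10-1✓ 101- 11-1✓
Round 2: 1--1
PIs = {-010, -101, 0-10, 1--1, 101-}
Coverage chart:
  m2: -010,0-10
  m6: 0-10 ←essential
  m9: 1--1 ←essential
  m10: -010,101-
  m13: -101,1--1
Essential: 0-10, 1--1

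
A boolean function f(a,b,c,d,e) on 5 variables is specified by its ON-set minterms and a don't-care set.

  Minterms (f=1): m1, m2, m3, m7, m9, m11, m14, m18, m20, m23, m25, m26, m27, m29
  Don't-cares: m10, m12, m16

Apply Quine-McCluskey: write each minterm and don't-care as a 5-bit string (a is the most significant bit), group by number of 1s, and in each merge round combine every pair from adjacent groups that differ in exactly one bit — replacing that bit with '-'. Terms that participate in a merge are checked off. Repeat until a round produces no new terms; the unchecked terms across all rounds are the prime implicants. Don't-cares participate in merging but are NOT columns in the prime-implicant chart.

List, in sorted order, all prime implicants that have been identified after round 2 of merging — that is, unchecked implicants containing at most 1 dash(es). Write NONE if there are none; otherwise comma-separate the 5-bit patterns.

-0111, 00-11, 01-10, 011-0, 10-00, 100-0, 11-01

Round 0: 00001✓ 00010✓ 00011✓ 00111✓ 01001✓ 01010✓ 01011✓ 01100✓ 01110✓ 10000✓ 10010✓ 10100✓ 10111✓ 11001✓ 11010✓ 11011✓ 11101✓
Round 1: -0010✓ -0111 -1001✓ -1010✓ -1011✓ 0-001✓ 0-010✓ 0-011✓ 00-11 000-1✓ 0001-✓ 01-10 010-1✓ 0101-✓ 011-0 1-010✓ 10-00 100-0 11-01 110-1✓ 1101-✓
Round 2: --010 -10-1 -101- 0-0-1 0-01-
PIs = {--010, -0111, -10-1, -101-, 0-0-1, 0-01-, 00-11, 01-10, 011-0, 10-00, 100-0, 11-01}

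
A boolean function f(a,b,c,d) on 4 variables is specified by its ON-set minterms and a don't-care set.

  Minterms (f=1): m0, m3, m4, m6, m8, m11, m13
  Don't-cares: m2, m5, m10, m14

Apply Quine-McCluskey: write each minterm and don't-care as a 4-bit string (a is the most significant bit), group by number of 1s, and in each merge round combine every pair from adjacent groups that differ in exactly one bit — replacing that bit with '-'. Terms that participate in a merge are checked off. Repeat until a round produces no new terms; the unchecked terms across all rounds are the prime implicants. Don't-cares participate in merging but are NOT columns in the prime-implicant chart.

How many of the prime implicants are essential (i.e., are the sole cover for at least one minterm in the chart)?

3

size-2^0 implicants → 0000(✓)  0010(✓)  0011(✓)  0100(✓)  0101(✓)  0110(✓)  1000(✓)  1010(✓)  1011(✓)  1101(✓)  1110(✓)
size-2^1 implicants → -000(✓)  -010(✓)  -011(✓)  -101  -110(✓)  0-00(✓)  0-10(✓)  00-0(✓)  001-(✓)  01-0(✓)  010-  1-10(✓)  10-0(✓)  101-(✓)
size-2^2 implicants → --10  -0-0  -01-  0--0
Unchecked terms (primes): --10, -0-0, -01-, -101, 0--0, 010-
Minterm coverage:
  m0 ⊆ -0-0,0--0
  m3 ⊆ -01- [E]
  m4 ⊆ 0--0,010-
  m6 ⊆ --10,0--0
  m8 ⊆ -0-0 [E]
  m11 ⊆ -01- [E]
  m13 ⊆ -101 [E]
E = {-0-0, -01-, -101}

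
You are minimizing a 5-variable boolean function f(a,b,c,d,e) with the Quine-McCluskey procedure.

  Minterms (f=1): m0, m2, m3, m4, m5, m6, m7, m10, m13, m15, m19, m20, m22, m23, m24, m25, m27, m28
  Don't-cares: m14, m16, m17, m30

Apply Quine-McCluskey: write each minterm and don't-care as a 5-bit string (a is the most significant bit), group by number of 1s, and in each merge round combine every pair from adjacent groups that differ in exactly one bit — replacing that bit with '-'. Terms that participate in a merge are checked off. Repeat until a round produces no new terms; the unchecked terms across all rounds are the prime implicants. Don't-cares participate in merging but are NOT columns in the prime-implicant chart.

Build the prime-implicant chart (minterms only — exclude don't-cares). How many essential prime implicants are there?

size-2^0 implicants → 00000(✓)  00010(✓)  00011(✓)  00100(✓)  00101(✓)  00110(✓)  00111(✓)  01010(✓)  01101(✓)  01110(✓)  01111(✓)  10000(✓)  10001(✓)  10011(✓)  10100(✓)  10110(✓)  10111(✓)  11000(✓)  11001(✓)  11011(✓)  11100(✓)  11110(✓)
size-2^1 implicants → -0000(✓)  -0011(✓)  -0100(✓)  -0110(✓)  -0111(✓)  -1110(✓)  0-010(✓)  0-101(✓)  0-110(✓)  0-111(✓)  00-00(✓)  00-10(✓)  00-11(✓)  000-0(✓)  0001-(✓)  001-0(✓)  001-1(✓)  0010-(✓)  0011-(✓)  01-10(✓)  011-1(✓)  0111-(✓)  1-000(✓)  1-001(✓)  1-011(✓)  1-100(✓)  1-110(✓)  10-00(✓)  10-11(✓)  100-1(✓)  1000-(✓)  101-0(✓)  1011-(✓)  11-00(✓)  110-1(✓)  1100-(✓)  111-0(✓)
size-2^2 implicants → --110  -0-00  -0-11  -01-0  -011-  0--10  0-1-1  0-11-  00--0  00-1-  001--  1--00  1-0-1  1-00-  1-1-0
Unchecked terms (primes): --110, -0-00, -0-11, -01-0, -011-, 0--10, 0-1-1, 0-11-, 00--0, 00-1-, 001--, 1--00, 1-0-1, 1-00-, 1-1-0
Minterm coverage:
  m0 ⊆ -0-00,00--0
  m2 ⊆ 0--10,00--0,00-1-
  m3 ⊆ -0-11,00-1-
  m4 ⊆ -0-00,-01-0,00--0,001--
  m5 ⊆ 0-1-1,001--
  m6 ⊆ --110,-01-0,-011-,0--10,0-11-,00--0,00-1-,001--
  m7 ⊆ -0-11,-011-,0-1-1,0-11-,00-1-,001--
  m10 ⊆ 0--10 [E]
  m13 ⊆ 0-1-1 [E]
  m15 ⊆ 0-1-1,0-11-
  m19 ⊆ -0-11,1-0-1
  m20 ⊆ -0-00,-01-0,1--00,1-1-0
  m22 ⊆ --110,-01-0,-011-,1-1-0
  m23 ⊆ -0-11,-011-
  m24 ⊆ 1--00,1-00-
  m25 ⊆ 1-0-1,1-00-
  m27 ⊆ 1-0-1 [E]
  m28 ⊆ 1--00,1-1-0
E = {0--10, 0-1-1, 1-0-1}

3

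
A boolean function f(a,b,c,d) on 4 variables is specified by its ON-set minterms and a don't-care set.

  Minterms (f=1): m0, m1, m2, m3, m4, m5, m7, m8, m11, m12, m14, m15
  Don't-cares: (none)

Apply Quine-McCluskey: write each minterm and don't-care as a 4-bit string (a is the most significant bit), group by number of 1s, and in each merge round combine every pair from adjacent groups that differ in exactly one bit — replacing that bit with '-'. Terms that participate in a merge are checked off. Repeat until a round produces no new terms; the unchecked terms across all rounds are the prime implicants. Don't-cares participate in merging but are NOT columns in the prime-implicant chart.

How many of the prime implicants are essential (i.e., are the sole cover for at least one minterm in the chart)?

3

size-2^0 implicants → 0000(✓)  0001(✓)  0010(✓)  0011(✓)  0100(✓)  0101(✓)  0111(✓)  1000(✓)  1011(✓)  1100(✓)  1110(✓)  1111(✓)
size-2^1 implicants → -000(✓)  -011(✓)  -100(✓)  -111(✓)  0-00(✓)  0-01(✓)  0-11(✓)  00-0(✓)  00-1(✓)  000-(✓)  001-(✓)  01-1(✓)  010-(✓)  1-00(✓)  1-11(✓)  11-0  111-
size-2^2 implicants → --00  --11  0--1  0-0-  00--
Unchecked terms (primes): --00, --11, 0--1, 0-0-, 00--, 11-0, 111-
Minterm coverage:
  m0 ⊆ --00,0-0-,00--
  m1 ⊆ 0--1,0-0-,00--
  m2 ⊆ 00-- [E]
  m3 ⊆ --11,0--1,00--
  m4 ⊆ --00,0-0-
  m5 ⊆ 0--1,0-0-
  m7 ⊆ --11,0--1
  m8 ⊆ --00 [E]
  m11 ⊆ --11 [E]
  m12 ⊆ --00,11-0
  m14 ⊆ 11-0,111-
  m15 ⊆ --11,111-
E = {--00, --11, 00--}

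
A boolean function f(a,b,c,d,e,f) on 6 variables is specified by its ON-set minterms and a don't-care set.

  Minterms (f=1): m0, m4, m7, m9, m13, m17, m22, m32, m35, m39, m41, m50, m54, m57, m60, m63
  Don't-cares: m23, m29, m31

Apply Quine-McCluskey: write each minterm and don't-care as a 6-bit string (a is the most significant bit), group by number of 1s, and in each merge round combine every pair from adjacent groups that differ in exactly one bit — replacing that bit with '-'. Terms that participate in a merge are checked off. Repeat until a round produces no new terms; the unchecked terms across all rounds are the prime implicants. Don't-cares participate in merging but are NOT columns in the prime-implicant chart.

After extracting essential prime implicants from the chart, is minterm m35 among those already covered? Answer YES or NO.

size-2^0 implicants → 000000(✓)  000100(✓)  000111(✓)  001001(✓)  001101(✓)  010001  010110(✓)  010111(✓)  011101(✓)  011111(✓)  100000(✓)  100011(✓)  100111(✓)  101001(✓)  110010(✓)  110110(✓)  111001(✓)  111100  111111(✓)
size-2^1 implicants → -00000  -00111  -01001  -10110  -11111  0-0111  0-1101  000-00  001-01  01-111  01011-  0111-1  1-1001  100-11  110-10
Unchecked terms (primes): -00000, -00111, -01001, -10110, -11111, 0-0111, 0-1101, 000-00, 001-01, 01-111, 010001, 01011-, 0111-1, 1-1001, 100-11, 110-10, 111100
Minterm coverage:
  m0 ⊆ -00000,000-00
  m4 ⊆ 000-00 [E]
  m7 ⊆ -00111,0-0111
  m9 ⊆ -01001,001-01
  m13 ⊆ 0-1101,001-01
  m17 ⊆ 010001 [E]
  m22 ⊆ -10110,01011-
  m32 ⊆ -00000 [E]
  m35 ⊆ 100-11 [E]
  m39 ⊆ -00111,100-11
  m41 ⊆ -01001,1-1001
  m50 ⊆ 110-10 [E]
  m54 ⊆ -10110,110-10
  m57 ⊆ 1-1001 [E]
  m60 ⊆ 111100 [E]
  m63 ⊆ -11111 [E]
E = {-00000, -11111, 000-00, 010001, 1-1001, 100-11, 110-10, 111100}

YES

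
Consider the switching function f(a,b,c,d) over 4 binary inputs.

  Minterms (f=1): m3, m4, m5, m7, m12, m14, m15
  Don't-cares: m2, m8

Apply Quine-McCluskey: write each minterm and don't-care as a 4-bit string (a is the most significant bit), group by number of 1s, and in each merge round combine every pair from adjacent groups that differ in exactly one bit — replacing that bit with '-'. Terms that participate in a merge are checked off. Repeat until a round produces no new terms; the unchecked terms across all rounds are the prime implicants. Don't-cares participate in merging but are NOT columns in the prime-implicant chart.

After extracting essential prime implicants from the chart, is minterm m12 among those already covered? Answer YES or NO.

Round 0: 0010✓ 0011✓ 0100✓ 0101✓ 0111✓ 1000✓ 1100✓ 1110✓ 1111✓
Round 1: -100 -111 0-11 001- 01-1 010- 1-00 11-0 111-
PIs = {-100, -111, 0-11, 001-, 01-1, 010-, 1-00, 11-0, 111-}
Coverage chart:
  m3: 0-11,001-
  m4: -100,010-
  m5: 01-1,010-
  m7: -111,0-11,01-1
  m12: -100,1-00,11-0
  m14: 11-0,111-
  m15: -111,111-
(no essential prime implicants)

NO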